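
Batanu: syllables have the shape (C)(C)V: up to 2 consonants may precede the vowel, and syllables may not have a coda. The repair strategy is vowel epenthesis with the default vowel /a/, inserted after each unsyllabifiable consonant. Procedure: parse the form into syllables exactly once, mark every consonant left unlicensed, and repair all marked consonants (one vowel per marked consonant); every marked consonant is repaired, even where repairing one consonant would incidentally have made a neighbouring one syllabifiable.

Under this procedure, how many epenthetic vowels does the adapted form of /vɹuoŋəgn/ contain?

2

The unsyllabifiable consonants are /g/, /n/; each receives one epenthetic vowel.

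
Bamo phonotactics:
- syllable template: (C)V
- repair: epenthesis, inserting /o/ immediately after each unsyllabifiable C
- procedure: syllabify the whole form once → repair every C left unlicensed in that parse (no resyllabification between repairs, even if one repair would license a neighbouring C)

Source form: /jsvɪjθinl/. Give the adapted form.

The consonants /j/, /s/, /j/, /n/, /l/ cannot be parsed into a legal (C)V syllable (no codas are permitted; onsets are limited to one consonant).
Each unlicensed consonant becomes the onset of a new syllable: /j/ → /jo/, /s/ → /so/, /j/ → /jo/, /n/ → /no/, /l/ → /lo/.

josovɪjoθinolo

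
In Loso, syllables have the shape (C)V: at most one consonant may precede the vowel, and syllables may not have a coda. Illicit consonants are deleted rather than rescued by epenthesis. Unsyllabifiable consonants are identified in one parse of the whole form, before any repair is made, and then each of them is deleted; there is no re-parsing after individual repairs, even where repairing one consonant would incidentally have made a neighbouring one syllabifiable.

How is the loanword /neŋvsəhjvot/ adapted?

Under (C)V, the unsyllabifiable consonants are /ŋ/, /v/, /h/, /j/, /t/ (no codas are permitted; onsets are limited to one consonant).
Each unlicensed consonant is deleted: /ŋ/, /v/, /h/, /j/, /t/.

nesəvo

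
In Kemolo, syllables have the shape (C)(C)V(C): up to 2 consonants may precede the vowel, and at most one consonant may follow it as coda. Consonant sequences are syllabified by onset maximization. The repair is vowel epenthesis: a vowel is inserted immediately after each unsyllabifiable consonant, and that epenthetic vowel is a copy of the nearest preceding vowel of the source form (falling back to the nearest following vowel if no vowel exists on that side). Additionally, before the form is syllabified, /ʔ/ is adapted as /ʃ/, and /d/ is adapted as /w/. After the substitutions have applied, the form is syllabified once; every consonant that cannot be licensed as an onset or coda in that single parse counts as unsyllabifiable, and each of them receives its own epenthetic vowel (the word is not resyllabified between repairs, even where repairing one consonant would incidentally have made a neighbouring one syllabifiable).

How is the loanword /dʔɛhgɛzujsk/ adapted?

Substitution: /d/ → /w/, /ʔ/ → /ʃ/, giving /wʃɛhgɛzujsk/.
The consonants /s/, /k/ cannot be parsed into a legal (C)(C)V(C) syllable (at most one coda consonant is licensed; onsets may contain at most 2 consonants).
Inserting the epenthetic vowel yields /s/ → /su/, /k/ → /ku/.

wʃɛhgɛzujsuku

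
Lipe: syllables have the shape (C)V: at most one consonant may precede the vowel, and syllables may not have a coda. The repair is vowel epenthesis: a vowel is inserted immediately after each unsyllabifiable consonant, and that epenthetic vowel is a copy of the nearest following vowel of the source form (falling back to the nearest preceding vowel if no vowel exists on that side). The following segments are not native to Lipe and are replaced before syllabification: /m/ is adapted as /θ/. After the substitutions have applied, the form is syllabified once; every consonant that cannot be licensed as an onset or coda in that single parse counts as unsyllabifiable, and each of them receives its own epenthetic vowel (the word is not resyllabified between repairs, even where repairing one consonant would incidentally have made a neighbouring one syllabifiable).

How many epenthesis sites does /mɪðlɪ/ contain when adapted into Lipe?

After substitution the input is /θɪðlɪ/.
The unsyllabifiable consonants are /ð/; each receives one epenthetic vowel.

1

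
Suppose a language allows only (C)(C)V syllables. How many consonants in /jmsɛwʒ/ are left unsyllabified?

Under (C)(C)V, the unsyllabifiable consonants are /j/, /w/, /ʒ/ (no codas are permitted; onsets may contain at most 2 consonants).

3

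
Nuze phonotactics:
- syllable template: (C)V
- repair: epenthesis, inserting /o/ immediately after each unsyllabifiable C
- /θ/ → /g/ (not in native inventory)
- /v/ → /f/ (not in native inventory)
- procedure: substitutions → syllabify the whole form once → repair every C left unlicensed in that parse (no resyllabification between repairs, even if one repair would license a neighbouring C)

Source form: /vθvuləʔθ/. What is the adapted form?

Substitution: /v/ → /f/, /θ/ → /g/, giving /fgfuləʔg/.
Under (C)V, the unsyllabifiable consonants are /f/, /g/, /ʔ/, /g/ (no codas are permitted; onsets are limited to one consonant).
Inserting the epenthetic vowel yields /f/ → /fo/, /g/ → /go/, /ʔ/ → /ʔo/, /g/ → /go/.

fogofuləʔogo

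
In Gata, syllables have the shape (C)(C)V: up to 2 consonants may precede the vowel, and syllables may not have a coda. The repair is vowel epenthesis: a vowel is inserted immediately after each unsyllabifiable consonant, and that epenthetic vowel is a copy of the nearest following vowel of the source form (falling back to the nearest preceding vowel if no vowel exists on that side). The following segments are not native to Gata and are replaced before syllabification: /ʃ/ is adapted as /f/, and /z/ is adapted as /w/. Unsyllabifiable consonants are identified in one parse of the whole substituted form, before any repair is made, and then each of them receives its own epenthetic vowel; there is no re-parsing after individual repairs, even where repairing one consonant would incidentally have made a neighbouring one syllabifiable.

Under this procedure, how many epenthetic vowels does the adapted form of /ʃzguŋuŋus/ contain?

2

After substitution the input is /fwguŋuŋus/.
The unsyllabifiable consonants are /f/, /s/; each receives one epenthetic vowel.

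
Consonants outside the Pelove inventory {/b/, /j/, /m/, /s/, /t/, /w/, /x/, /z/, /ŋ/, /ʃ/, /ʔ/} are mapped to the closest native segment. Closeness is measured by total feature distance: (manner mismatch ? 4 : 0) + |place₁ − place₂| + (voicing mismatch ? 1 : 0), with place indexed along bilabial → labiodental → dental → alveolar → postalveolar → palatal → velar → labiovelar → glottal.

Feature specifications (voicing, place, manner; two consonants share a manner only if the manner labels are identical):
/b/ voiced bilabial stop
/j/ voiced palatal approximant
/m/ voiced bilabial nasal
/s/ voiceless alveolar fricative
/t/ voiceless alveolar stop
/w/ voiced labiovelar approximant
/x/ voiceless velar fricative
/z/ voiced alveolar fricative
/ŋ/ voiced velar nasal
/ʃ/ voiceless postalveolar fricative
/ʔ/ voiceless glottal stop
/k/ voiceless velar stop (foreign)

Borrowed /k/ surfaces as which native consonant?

ʔ

/ʔ/ is closest: same manner (stop), place distance 2 (velar→glottal), same voicing; total 2. Next closest is /t/ at distance 3.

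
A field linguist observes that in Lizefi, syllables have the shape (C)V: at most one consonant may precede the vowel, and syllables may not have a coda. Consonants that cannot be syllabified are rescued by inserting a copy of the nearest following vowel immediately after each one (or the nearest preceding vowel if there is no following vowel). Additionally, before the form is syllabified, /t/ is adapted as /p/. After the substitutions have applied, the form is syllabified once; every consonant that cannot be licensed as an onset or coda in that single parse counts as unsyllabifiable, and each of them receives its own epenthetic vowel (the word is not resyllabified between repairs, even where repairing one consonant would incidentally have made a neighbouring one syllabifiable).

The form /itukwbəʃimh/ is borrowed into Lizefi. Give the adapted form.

Substitution: /t/ → /p/, giving /ipukwbəʃimh/.
The consonants /k/, /w/, /m/, /h/ cannot be parsed into a legal (C)V syllable (no codas are permitted; onsets are limited to one consonant).
Epenthesis after each stranded consonant: /k/ → /kə/, /w/ → /wə/, /m/ → /mi/, /h/ → /hi/.

ipukəwəbəʃimihi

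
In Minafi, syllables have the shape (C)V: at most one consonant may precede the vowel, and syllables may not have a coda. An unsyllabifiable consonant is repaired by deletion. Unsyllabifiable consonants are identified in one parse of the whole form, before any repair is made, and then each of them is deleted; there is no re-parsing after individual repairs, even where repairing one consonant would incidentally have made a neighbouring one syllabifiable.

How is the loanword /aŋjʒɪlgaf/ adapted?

Under (C)V, the unsyllabifiable consonants are /ŋ/, /j/, /l/, /f/ (no codas are permitted; onsets are limited to one consonant).
Deletion applies to /ŋ/, /j/, /l/, /f/.

aʒɪga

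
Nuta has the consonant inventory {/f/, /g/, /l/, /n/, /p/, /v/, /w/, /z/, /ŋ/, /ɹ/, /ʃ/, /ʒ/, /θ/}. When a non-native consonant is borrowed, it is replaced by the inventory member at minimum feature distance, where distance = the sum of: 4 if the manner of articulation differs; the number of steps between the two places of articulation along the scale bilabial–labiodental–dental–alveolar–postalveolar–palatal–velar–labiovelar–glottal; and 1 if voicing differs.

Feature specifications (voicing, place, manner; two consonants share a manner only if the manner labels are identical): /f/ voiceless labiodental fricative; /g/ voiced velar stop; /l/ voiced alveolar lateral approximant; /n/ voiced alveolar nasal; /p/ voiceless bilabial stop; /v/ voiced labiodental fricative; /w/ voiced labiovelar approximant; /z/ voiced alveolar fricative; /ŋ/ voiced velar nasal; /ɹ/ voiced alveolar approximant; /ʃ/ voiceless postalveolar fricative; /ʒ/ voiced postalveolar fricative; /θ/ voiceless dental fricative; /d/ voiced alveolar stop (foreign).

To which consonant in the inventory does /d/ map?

/g/ is closest: same manner (stop), place distance 3 (alveolar→velar), same voicing; total 3. Next closest is /l/ at distance 4.

g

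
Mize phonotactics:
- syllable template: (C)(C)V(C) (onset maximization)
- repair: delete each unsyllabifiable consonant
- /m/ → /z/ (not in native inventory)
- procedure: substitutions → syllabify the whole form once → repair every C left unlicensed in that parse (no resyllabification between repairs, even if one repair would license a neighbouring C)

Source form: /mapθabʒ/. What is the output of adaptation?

Substitution: /m/ → /z/, giving /zapθabʒ/.
Syllabifying with onset maximization leaves /ʒ/ stranded (at most one coda consonant is licensed; onsets may contain at most 2 consonants).
Each unlicensed consonant is deleted: /ʒ/.

zapθab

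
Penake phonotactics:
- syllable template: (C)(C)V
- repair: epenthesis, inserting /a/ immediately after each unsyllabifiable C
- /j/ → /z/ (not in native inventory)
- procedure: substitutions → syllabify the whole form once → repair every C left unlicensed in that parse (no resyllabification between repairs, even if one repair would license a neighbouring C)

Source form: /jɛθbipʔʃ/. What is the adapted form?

zɛθbipaʔaʃa

Substitution: /j/ → /z/, giving /zɛθbipʔʃ/.
Syllabifying with onset maximization leaves /p/, /ʔ/, /ʃ/ stranded (no codas are permitted; onsets may contain at most 2 consonants).
Each unlicensed consonant becomes the onset of a new syllable: /p/ → /pa/, /ʔ/ → /ʔa/, /ʃ/ → /ʃa/.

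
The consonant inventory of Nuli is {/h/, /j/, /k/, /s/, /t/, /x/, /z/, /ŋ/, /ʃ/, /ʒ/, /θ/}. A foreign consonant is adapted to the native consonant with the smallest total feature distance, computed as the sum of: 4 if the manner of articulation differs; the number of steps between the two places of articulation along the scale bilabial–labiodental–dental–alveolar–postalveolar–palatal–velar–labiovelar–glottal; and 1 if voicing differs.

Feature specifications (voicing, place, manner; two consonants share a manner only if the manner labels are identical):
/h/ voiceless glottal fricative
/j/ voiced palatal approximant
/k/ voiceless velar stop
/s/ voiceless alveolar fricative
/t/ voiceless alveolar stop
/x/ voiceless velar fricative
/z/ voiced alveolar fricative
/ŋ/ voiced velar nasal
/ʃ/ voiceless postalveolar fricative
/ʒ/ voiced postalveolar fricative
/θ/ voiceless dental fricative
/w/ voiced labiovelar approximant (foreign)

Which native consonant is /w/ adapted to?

j

/j/ is closest: same manner (approximant), place distance 2 (labiovelar→palatal), same voicing; total 2. Next closest is /ŋ/ at distance 5.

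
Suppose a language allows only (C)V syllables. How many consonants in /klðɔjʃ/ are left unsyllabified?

Syllabifying with onset maximization leaves /k/, /l/, /j/, /ʃ/ stranded (no codas are permitted; onsets are limited to one consonant).

4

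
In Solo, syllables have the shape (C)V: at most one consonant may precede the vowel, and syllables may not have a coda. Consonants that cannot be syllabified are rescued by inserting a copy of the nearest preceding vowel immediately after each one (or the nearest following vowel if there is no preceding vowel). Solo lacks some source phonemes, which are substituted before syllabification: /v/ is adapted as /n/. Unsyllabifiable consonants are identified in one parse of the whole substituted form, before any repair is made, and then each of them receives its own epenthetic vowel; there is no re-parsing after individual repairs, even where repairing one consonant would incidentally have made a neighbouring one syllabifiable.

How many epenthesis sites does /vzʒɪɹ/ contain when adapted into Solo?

3

After substitution the input is /nzʒɪɹ/.
The unsyllabifiable consonants are /n/, /z/, /ɹ/; each receives one epenthetic vowel.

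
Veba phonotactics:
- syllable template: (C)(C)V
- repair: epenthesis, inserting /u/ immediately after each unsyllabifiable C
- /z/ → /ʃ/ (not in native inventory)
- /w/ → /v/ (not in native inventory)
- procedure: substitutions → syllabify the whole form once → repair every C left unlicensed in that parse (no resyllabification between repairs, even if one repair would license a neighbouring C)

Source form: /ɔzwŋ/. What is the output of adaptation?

ɔʃuvuŋu

Substitution: /z/ → /ʃ/, /w/ → /v/, giving /ɔʃvŋ/.
The consonants /ʃ/, /v/, /ŋ/ cannot be parsed into a legal (C)(C)V syllable (no codas are permitted; onsets may contain at most 2 consonants).
Each unlicensed consonant becomes the onset of a new syllable: /ʃ/ → /ʃu/, /v/ → /vu/, /ŋ/ → /ŋu/.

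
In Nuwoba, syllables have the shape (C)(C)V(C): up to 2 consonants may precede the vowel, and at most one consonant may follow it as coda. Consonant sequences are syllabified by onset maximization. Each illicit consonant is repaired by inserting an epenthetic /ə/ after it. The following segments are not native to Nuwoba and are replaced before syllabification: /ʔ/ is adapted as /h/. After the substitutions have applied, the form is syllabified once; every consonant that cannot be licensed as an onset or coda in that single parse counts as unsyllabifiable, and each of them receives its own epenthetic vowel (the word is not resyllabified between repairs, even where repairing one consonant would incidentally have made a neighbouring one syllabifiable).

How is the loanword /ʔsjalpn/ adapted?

Substitution: /ʔ/ → /h/, giving /hsjalpn/.
Under (C)(C)V(C), the unsyllabifiable consonants are /h/, /p/, /n/ (at most one coda consonant is licensed; onsets may contain at most 2 consonants).
Epenthesis after each stranded consonant: /h/ → /hə/, /p/ → /pə/, /n/ → /nə/.

həsjalpənə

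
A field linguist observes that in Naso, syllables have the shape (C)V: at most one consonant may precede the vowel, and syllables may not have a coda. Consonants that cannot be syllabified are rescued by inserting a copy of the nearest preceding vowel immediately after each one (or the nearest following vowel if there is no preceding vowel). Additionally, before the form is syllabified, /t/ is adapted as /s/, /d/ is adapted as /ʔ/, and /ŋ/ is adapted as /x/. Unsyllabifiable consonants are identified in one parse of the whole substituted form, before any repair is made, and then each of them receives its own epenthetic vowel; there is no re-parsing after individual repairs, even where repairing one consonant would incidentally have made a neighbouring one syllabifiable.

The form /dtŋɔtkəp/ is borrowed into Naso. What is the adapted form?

ʔɔsɔxɔsɔkəpə

Substitution: /d/ → /ʔ/, /t/ → /s/, /ŋ/ → /x/, giving /ʔsxɔskəp/.
Syllabifying with onset maximization leaves /ʔ/, /s/, /s/, /p/ stranded (no codas are permitted; onsets are limited to one consonant).
Inserting the epenthetic vowel yields /ʔ/ → /ʔɔ/, /s/ → /sɔ/, /s/ → /sɔ/, /p/ → /pə/.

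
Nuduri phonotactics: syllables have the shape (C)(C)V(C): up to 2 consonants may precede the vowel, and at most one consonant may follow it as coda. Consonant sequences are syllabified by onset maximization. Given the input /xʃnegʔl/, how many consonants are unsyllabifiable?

3

The consonants /x/, /ʔ/, /l/ cannot be parsed into a legal (C)(C)V(C) syllable (at most one coda consonant is licensed; onsets may contain at most 2 consonants).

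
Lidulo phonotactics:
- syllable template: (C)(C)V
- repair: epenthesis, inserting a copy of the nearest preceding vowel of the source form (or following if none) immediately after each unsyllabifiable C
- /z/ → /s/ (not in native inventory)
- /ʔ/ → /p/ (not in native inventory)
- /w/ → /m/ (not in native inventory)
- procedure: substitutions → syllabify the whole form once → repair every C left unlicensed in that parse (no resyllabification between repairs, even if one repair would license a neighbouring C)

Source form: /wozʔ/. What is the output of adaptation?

mosopo

Substitution: /w/ → /m/, /z/ → /s/, /ʔ/ → /p/, giving /mosp/.
Syllabifying with onset maximization leaves /s/, /p/ stranded (no codas are permitted; onsets may contain at most 2 consonants).
Each unlicensed consonant becomes the onset of a new syllable: /s/ → /so/, /p/ → /po/.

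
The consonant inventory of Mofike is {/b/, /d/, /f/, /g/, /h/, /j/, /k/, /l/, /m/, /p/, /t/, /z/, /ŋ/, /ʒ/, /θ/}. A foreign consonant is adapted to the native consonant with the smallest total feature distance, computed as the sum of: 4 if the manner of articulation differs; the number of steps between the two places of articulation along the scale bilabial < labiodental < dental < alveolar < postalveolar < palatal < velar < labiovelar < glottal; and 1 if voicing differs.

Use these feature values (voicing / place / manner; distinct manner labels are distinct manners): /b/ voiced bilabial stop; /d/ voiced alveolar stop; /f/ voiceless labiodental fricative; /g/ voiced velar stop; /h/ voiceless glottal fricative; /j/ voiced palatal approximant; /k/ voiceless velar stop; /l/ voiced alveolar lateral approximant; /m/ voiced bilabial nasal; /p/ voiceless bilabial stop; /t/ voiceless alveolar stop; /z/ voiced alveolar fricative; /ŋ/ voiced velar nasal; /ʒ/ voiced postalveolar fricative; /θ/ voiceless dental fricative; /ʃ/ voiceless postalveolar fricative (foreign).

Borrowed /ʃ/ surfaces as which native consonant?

/ʒ/ is closest: same manner (fricative), place distance 0 (postalveolar→postalveolar), voicing differs (+1); total 1. Next closest is /z/ at distance 2.

ʒ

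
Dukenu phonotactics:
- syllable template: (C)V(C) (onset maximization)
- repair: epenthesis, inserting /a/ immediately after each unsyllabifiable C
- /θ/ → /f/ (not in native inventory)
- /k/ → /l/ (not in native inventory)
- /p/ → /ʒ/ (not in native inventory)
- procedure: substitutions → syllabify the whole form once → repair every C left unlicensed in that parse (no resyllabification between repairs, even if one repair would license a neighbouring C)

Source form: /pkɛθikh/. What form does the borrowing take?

Substitution: /p/ → /ʒ/, /k/ → /l/, /θ/ → /f/, giving /ʒlɛfilh/.
The consonants /ʒ/, /h/ cannot be parsed into a legal (C)V(C) syllable (at most one coda consonant is licensed; onsets are limited to one consonant).
Epenthesis after each stranded consonant: /ʒ/ → /ʒa/, /h/ → /ha/.

ʒalɛfilha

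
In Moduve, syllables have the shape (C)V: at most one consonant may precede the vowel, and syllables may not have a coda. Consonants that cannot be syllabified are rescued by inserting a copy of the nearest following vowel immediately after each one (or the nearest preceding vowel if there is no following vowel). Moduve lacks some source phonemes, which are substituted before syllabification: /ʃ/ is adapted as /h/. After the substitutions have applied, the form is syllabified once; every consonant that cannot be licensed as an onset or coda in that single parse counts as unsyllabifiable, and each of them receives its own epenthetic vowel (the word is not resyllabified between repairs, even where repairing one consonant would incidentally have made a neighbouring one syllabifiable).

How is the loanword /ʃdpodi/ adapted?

Substitution: /ʃ/ → /h/, giving /hdpodi/.
Under (C)V, the unsyllabifiable consonants are /h/, /d/ (no codas are permitted; onsets are limited to one consonant).
Each unlicensed consonant becomes the onset of a new syllable: /h/ → /ho/, /d/ → /do/.

hodopodi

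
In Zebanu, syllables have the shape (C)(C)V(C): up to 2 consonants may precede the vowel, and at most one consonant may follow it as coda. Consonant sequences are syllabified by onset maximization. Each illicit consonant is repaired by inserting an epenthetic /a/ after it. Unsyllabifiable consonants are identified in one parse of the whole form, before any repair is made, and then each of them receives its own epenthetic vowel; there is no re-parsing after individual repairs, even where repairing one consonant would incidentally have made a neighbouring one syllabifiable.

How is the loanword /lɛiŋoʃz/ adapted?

Under (C)(C)V(C), the unsyllabifiable consonants are /z/ (at most one coda consonant is licensed; onsets may contain at most 2 consonants).
Each unlicensed consonant becomes the onset of a new syllable: /z/ → /za/.

lɛiŋoʃza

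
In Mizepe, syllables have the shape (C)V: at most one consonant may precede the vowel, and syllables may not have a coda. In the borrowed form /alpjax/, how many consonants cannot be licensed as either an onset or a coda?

3

Syllabifying with onset maximization leaves /l/, /p/, /x/ stranded (no codas are permitted; onsets are limited to one consonant).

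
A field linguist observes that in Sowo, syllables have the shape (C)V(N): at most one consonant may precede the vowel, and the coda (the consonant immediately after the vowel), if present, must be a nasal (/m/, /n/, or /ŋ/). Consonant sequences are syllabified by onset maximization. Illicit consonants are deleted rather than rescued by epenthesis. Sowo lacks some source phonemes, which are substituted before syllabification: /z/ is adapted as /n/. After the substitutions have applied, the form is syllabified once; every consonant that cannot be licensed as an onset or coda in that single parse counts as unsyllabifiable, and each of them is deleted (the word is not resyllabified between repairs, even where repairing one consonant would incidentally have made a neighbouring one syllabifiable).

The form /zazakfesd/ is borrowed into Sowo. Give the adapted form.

nanafe

Substitution: /z/ → /n/, giving /nanakfesd/.
The consonants /k/, /s/, /d/ cannot be parsed into a legal (C)V(N) syllable (only a nasal (/m/, /n/, or /ŋ/) is licensed in coda position; onsets are limited to one consonant).
Each unlicensed consonant is deleted: /k/, /s/, /d/.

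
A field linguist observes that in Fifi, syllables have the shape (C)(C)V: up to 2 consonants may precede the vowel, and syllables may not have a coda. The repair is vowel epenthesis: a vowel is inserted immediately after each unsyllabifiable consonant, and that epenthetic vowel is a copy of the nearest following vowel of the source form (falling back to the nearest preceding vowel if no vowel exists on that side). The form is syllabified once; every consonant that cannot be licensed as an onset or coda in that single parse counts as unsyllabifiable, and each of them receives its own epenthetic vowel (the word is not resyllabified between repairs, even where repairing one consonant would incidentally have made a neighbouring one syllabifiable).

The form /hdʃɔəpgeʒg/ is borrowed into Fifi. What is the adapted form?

hɔdʃɔəpgeʒege

Syllabifying with onset maximization leaves /h/, /ʒ/, /g/ stranded (no codas are permitted; onsets may contain at most 2 consonants).
Inserting the epenthetic vowel yields /h/ → /hɔ/, /ʒ/ → /ʒe/, /g/ → /ge/.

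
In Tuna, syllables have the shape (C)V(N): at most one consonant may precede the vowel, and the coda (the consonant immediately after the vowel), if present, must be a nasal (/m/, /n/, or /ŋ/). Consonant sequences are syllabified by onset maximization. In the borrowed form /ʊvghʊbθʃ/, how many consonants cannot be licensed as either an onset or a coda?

5

Syllabifying with onset maximization leaves /v/, /g/, /b/, /θ/, /ʃ/ stranded (only a nasal (/m/, /n/, or /ŋ/) is licensed in coda position; onsets are limited to one consonant).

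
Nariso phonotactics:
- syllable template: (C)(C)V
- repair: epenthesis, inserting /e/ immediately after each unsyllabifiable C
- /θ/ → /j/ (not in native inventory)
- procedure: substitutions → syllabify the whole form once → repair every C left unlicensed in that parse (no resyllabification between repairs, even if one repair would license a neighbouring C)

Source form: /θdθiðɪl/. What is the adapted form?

jedjiðɪle

Substitution: /θ/ → /j/, giving /jdjiðɪl/.
Syllabifying with onset maximization leaves /j/, /l/ stranded (no codas are permitted; onsets may contain at most 2 consonants).
Inserting the epenthetic vowel yields /j/ → /je/, /l/ → /le/.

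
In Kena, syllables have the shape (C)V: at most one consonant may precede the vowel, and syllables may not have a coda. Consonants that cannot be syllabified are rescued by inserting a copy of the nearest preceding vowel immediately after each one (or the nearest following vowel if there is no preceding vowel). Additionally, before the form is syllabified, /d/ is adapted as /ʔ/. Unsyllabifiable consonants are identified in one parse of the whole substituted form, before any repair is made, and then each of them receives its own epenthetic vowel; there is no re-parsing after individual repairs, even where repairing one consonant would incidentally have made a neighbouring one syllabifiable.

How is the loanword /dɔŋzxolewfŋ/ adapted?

Substitution: /d/ → /ʔ/, giving /ʔɔŋzxolewfŋ/.
Under (C)V, the unsyllabifiable consonants are /ŋ/, /z/, /w/, /f/, /ŋ/ (no codas are permitted; onsets are limited to one consonant).
Each unlicensed consonant becomes the onset of a new syllable: /ŋ/ → /ŋɔ/, /z/ → /zɔ/, /w/ → /we/, /f/ → /fe/, /ŋ/ → /ŋe/.

ʔɔŋɔzɔxolewefeŋe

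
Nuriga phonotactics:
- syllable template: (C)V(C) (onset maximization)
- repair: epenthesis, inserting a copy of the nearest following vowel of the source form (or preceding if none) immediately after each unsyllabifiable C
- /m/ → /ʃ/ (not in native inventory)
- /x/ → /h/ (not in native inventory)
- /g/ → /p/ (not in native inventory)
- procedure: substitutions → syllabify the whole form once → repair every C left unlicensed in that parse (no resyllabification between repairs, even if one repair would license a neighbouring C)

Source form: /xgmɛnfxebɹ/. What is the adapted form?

Substitution: /x/ → /h/, /g/ → /p/, /m/ → /ʃ/, giving /hpʃɛnfhebɹ/.
Under (C)V(C), the unsyllabifiable consonants are /h/, /p/, /f/, /ɹ/ (at most one coda consonant is licensed; onsets are limited to one consonant).
Epenthesis after each stranded consonant: /h/ → /hɛ/, /p/ → /pɛ/, /f/ → /fe/, /ɹ/ → /ɹe/.

hɛpɛʃɛnfehebɹe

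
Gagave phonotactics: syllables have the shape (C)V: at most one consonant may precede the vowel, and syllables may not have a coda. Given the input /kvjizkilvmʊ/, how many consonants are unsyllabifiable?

Under (C)V, the unsyllabifiable consonants are /k/, /v/, /z/, /l/, /v/ (no codas are permitted; onsets are limited to one consonant).

5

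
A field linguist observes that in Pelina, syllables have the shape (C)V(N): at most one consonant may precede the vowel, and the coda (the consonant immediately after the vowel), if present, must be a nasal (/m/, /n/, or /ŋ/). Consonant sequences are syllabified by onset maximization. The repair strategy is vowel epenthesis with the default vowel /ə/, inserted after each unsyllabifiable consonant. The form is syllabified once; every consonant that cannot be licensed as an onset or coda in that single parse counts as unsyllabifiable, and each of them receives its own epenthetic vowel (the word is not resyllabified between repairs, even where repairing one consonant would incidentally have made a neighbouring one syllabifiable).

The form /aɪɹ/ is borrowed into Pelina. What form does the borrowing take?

aɪɹə

The consonants /ɹ/ cannot be parsed into a legal (C)V(N) syllable (only a nasal (/m/, /n/, or /ŋ/) is licensed in coda position; onsets are limited to one consonant).
Epenthesis after each stranded consonant: /ɹ/ → /ɹə/.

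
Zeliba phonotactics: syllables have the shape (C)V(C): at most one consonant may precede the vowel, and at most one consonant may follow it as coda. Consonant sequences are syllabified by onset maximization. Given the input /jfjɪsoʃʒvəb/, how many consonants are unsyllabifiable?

Under (C)V(C), the unsyllabifiable consonants are /j/, /f/, /ʒ/ (at most one coda consonant is licensed; onsets are limited to one consonant).

3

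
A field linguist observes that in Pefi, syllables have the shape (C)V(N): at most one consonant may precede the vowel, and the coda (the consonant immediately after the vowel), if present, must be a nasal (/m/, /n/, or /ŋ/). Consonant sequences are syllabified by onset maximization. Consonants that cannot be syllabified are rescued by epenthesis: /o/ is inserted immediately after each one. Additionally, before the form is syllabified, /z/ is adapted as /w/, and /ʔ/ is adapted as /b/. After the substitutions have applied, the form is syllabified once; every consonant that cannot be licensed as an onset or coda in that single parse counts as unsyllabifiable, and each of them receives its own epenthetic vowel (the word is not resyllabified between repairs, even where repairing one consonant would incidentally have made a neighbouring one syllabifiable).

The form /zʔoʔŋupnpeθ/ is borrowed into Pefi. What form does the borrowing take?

Substitution: /z/ → /w/, /ʔ/ → /b/, giving /wbobŋupnpeθ/.
Under (C)V(N), the unsyllabifiable consonants are /w/, /b/, /p/, /n/, /θ/ (only a nasal (/m/, /n/, or /ŋ/) is licensed in coda position; onsets are limited to one consonant).
Inserting the epenthetic vowel yields /w/ → /wo/, /b/ → /bo/, /p/ → /po/, /n/ → /no/, /θ/ → /θo/.

woboboŋuponopeθo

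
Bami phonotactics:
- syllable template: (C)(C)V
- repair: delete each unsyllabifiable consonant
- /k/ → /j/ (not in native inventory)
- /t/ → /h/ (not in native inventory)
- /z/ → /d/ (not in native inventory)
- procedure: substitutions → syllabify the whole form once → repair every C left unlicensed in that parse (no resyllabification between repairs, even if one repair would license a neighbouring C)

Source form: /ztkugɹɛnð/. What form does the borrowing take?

hjugɹɛ

Substitution: /z/ → /d/, /t/ → /h/, /k/ → /j/, giving /dhjugɹɛnð/.
Syllabifying with onset maximization leaves /d/, /n/, /ð/ stranded (no codas are permitted; onsets may contain at most 2 consonants).
Deletion applies to /d/, /n/, /ð/.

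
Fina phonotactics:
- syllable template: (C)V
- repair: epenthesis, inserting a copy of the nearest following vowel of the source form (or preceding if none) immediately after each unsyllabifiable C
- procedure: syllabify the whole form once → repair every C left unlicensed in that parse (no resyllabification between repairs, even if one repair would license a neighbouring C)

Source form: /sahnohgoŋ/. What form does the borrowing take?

sahonohogoŋo

The consonants /h/, /h/, /ŋ/ cannot be parsed into a legal (C)V syllable (no codas are permitted; onsets are limited to one consonant).
Inserting the epenthetic vowel yields /h/ → /ho/, /h/ → /ho/, /ŋ/ → /ŋo/.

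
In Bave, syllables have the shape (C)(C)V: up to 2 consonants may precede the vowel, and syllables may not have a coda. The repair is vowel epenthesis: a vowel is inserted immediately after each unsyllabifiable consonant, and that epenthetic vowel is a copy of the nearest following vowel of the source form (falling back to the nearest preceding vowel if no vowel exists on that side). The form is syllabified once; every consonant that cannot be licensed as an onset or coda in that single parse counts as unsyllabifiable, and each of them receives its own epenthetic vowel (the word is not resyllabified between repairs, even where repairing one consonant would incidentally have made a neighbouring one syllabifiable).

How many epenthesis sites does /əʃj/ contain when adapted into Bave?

2

The unsyllabifiable consonants are /ʃ/, /j/; each receives one epenthetic vowel.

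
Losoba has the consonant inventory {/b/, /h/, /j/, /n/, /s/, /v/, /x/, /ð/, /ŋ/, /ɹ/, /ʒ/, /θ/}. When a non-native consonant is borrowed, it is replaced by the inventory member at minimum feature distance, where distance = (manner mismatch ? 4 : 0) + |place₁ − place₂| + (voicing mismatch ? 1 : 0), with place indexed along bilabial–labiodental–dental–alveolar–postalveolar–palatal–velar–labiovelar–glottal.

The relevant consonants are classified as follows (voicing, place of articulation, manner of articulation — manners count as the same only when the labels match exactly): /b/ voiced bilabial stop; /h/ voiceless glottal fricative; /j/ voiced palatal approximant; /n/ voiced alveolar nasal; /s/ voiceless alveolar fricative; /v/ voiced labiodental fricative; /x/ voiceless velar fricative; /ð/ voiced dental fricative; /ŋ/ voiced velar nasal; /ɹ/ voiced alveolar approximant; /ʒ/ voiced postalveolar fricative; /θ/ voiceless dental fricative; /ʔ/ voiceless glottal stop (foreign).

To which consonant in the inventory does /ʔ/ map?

h

/h/ is closest: manner differs (stop→fricative, +4), place distance 0 (glottal→glottal), same voicing; total 4. Next closest is /x/ at distance 6.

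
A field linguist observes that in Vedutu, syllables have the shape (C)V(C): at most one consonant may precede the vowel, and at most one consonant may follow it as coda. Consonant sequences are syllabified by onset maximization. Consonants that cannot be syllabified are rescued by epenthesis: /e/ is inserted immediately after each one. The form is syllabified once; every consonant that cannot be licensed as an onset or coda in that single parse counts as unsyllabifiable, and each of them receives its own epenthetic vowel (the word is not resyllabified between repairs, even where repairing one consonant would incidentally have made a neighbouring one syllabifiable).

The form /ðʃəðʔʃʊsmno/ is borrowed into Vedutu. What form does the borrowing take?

ðeʃəðʔeʃʊsmeno

The consonants /ð/, /ʔ/, /m/ cannot be parsed into a legal (C)V(C) syllable (at most one coda consonant is licensed; onsets are limited to one consonant).
Epenthesis after each stranded consonant: /ð/ → /ðe/, /ʔ/ → /ʔe/, /m/ → /me/.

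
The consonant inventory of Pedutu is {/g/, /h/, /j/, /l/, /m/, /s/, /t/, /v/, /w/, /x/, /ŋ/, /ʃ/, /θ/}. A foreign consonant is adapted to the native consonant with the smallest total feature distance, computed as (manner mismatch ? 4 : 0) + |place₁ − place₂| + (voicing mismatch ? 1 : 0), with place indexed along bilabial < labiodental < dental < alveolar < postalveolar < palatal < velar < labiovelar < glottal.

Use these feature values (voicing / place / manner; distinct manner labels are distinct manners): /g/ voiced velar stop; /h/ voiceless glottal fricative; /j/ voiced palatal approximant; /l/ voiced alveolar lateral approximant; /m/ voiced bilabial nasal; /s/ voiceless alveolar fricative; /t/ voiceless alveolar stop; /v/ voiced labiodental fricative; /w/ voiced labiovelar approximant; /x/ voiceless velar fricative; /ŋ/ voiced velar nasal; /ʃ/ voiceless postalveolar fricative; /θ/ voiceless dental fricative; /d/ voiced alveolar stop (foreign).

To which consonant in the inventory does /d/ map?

t

/t/ is closest: same manner (stop), place distance 0 (alveolar→alveolar), voicing differs (+1); total 1. Next closest is /g/ at distance 3.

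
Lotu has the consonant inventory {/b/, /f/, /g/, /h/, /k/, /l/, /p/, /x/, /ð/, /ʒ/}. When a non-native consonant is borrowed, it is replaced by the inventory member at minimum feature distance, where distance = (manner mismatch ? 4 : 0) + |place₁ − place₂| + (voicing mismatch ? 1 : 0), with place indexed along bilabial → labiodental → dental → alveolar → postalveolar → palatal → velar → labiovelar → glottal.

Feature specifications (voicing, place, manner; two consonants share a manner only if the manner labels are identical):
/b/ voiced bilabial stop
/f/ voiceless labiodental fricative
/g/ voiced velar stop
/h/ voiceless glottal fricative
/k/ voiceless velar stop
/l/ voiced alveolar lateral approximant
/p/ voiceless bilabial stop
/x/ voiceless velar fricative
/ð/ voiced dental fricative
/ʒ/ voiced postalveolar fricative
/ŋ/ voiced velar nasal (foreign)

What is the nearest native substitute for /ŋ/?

/g/ is closest: manner differs (nasal→stop, +4), place distance 0 (velar→velar), same voicing; total 4. Next closest is /k/ at distance 5.

g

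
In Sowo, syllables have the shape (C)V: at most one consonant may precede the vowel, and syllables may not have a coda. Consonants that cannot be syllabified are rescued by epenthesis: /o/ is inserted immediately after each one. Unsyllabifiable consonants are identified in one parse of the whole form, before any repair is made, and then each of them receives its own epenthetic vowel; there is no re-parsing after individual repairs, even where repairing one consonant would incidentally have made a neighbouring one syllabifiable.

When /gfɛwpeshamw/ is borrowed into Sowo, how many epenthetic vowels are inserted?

5

The unsyllabifiable consonants are /g/, /w/, /s/, /m/, /w/; each receives one epenthetic vowel.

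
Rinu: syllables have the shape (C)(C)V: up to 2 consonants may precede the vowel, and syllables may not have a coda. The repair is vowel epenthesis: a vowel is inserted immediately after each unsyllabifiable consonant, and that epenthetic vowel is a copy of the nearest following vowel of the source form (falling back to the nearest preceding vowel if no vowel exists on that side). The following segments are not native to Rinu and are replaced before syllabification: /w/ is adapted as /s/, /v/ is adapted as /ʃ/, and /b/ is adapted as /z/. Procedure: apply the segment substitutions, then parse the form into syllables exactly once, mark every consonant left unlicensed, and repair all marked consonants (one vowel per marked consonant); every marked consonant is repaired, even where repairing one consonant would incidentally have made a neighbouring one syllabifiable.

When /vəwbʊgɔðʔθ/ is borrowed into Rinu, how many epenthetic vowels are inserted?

3

After substitution the input is /ʃəszʊgɔðʔθ/.
The unsyllabifiable consonants are /ð/, /ʔ/, /θ/; each receives one epenthetic vowel.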